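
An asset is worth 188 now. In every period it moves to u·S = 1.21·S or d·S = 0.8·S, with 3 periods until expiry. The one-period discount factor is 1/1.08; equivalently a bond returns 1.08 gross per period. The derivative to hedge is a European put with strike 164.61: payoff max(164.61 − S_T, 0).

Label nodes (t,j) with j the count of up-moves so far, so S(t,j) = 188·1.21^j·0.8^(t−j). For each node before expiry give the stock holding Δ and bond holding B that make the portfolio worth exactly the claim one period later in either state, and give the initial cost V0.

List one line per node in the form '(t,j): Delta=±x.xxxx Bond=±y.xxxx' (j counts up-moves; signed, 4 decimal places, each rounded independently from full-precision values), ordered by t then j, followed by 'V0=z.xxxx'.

(0,0): Delta=-0.1468 Bond=32.4377
(1,0): Delta=-0.4299 Bond=77.6177
(1,1): Delta=-0.0599 Bond=15.2612
(2,0): Delta=-1.0000 Bond=152.4167
(2,1): Delta=-0.2550 Bond=51.9819
(2,2): Delta=0.0000 Bond=0.0000
V0=4.8401

Risk-neutral probability p* = (R−d)/(u−d) = (1.08−0.8)/(1.21−0.8) = 0.6829.
At expiry t=3: V(3,0)=68.3540, V(3,1)=19.0228, V(3,2)=0.0000, V(3,3)=0.0000
  t=2,j=0: stock 120.3200 → up 145.5872 (V=19.0228), down 96.2560 (V=68.3540). Price 32.0967; hedge Δ=-1.0000, bond B=152.4167.
  t=2,j=1: stock 181.9840 → up 220.2006 (V=0.0000), down 145.5872 (V=19.0228). Price 5.5848; hedge Δ=-0.2550, bond B=51.9819.
  t=2,j=2: stock 275.2508 → up 333.0535 (V=0.0000), down 220.2006 (V=0.0000). Price 0.0000; hedge Δ=0.0000, bond B=0.0000.
  t=1,j=0: stock 150.4000 → up 181.9840 (V=5.5848), down 120.3200 (V=32.0967). Price 12.9547; hedge Δ=-0.4299, bond B=77.6177.
  t=1,j=1: stock 227.4800 → up 275.2508 (V=0.0000), down 181.9840 (V=5.5848). Price 1.6396; hedge Δ=-0.0599, bond B=15.2612.
  t=0,j=0: stock 188.0000 → up 227.4800 (V=1.6396), down 150.4000 (V=12.9547). Price 4.8401; hedge Δ=-0.1468, bond B=32.4377.
Root portfolio cost Δ·188+B reproduces V0=4.8401.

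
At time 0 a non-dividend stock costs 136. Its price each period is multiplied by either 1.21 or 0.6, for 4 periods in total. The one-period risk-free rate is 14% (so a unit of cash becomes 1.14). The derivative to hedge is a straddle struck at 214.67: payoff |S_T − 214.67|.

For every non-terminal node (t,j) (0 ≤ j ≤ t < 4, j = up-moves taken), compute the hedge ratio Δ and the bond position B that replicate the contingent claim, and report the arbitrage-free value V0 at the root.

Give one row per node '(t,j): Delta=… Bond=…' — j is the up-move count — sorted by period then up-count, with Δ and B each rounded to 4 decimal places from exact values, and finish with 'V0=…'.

(0,0): Delta=-0.1324 Bond=64.9988
(1,0): Delta=-1.0000 Bond=144.8961
(1,1): Delta=-0.0766 Bond=64.9211
(2,0): Delta=-1.0000 Bond=165.1816
(2,1): Delta=-1.0000 Bond=165.1816
(2,2): Delta=-0.0173 Bond=62.1916
(3,0): Delta=-1.0000 Bond=188.3070
(3,1): Delta=-1.0000 Bond=188.3070
(3,2): Delta=-1.0000 Bond=188.3070
(3,3): Delta=0.0459 Bond=55.6788
V0=46.9947

Risk-neutral probability p* = (R−d)/(u−d) = (1.14−0.6)/(1.21−0.6) = 0.8852.
Payoff layer (t=4): V(4,0)=197.0444, V(4,1)=179.1250, V(4,2)=142.9877, V(4,3)=70.1106, V(4,4)=76.8581
(3,0): S=29.3760. Δ = (V_up−V_dn)/(S_up−S_dn) = (179.1250−197.0444)/(35.5450−17.6256) = -1.0000. V = [p*·179.1250 + (1−p*)·197.0444]/1.14 = 158.9310. B = V − Δ·S = 188.3070.
(3,1): S=59.2416. Δ = (V_up−V_dn)/(S_up−S_dn) = (142.9877−179.1250)/(71.6823−35.5450) = -1.0000. V = [p*·142.9877 + (1−p*)·179.1250]/1.14 = 129.0654. B = V − Δ·S = 188.3070.
(3,2): S=119.4706. Δ = (V_up−V_dn)/(S_up−S_dn) = (70.1106−142.9877)/(144.5594−71.6823) = -1.0000. V = [p*·70.1106 + (1−p*)·142.9877]/1.14 = 68.8365. B = V − Δ·S = 188.3070.
(3,3): S=240.9323. Δ = (V_up−V_dn)/(S_up−S_dn) = (76.8581−70.1106)/(291.5281−144.5594) = 0.0459. V = [p*·76.8581 + (1−p*)·70.1106]/1.14 = 66.7402. B = V − Δ·S = 55.6788.
(2,0): S=48.9600. Δ = (V_up−V_dn)/(S_up−S_dn) = (129.0654−158.9310)/(59.2416−29.3760) = -1.0000. V = [p*·129.0654 + (1−p*)·158.9310]/1.14 = 116.2216. B = V − Δ·S = 165.1816.
(2,1): S=98.7360. Δ = (V_up−V_dn)/(S_up−S_dn) = (68.8365−129.0654)/(119.4706−59.2416) = -1.0000. V = [p*·68.8365 + (1−p*)·129.0654]/1.14 = 66.4456. B = V − Δ·S = 165.1816.
(2,2): S=199.1176. Δ = (V_up−V_dn)/(S_up−S_dn) = (66.7402−68.8365)/(240.9323−119.4706) = -0.0173. V = [p*·66.7402 + (1−p*)·68.8365]/1.14 = 58.7550. B = V − Δ·S = 62.1916.
(1,0): S=81.6000. Δ = (V_up−V_dn)/(S_up−S_dn) = (66.4456−116.2216)/(98.7360−48.9600) = -1.0000. V = [p*·66.4456 + (1−p*)·116.2216]/1.14 = 63.2961. B = V − Δ·S = 144.8961.
(1,1): S=164.5600. Δ = (V_up−V_dn)/(S_up−S_dn) = (58.7550−66.4456)/(199.1176−98.7360) = -0.0766. V = [p*·58.7550 + (1−p*)·66.4456]/1.14 = 52.3136. B = V − Δ·S = 64.9211.
(0,0): S=136.0000. Δ = (V_up−V_dn)/(S_up−S_dn) = (52.3136−63.2961)/(164.5600−81.6000) = -0.1324. V = [p*·52.3136 + (1−p*)·63.2961]/1.14 = 46.9947. B = V − Δ·S = 64.9988.
Root portfolio cost Δ·136+B reproduces V0=46.9947.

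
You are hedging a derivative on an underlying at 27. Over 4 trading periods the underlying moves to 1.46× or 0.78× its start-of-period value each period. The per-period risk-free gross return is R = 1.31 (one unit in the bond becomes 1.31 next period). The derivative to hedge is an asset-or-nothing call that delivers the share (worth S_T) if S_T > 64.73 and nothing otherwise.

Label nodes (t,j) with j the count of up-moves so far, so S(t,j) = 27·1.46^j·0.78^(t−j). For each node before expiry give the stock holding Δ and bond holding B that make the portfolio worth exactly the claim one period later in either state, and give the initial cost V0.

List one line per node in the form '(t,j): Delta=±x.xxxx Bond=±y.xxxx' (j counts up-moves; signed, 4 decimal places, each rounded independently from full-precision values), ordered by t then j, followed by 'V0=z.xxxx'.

The replicating-portfolio and risk-neutral prices coincide; use p* = (1.31−0.78)/(1.46−0.78) = 0.7794 for the latter.
Terminal payoffs: V(4,0)=0.0000, V(4,1)=0.0000, V(4,2)=0.0000, V(4,3)=65.5416, V(4,4)=122.6804
(3,0): S=12.8129. Δ = (V_up−V_dn)/(S_up−S_dn) = (0.0000−0.0000)/(18.7068−9.9941) = 0.0000. V = [p*·0.0000 + (1−p*)·0.0000]/1.31 = 0.0000. B = V − Δ·S = 0.0000.
(3,1): S=23.9831. Δ = (V_up−V_dn)/(S_up−S_dn) = (0.0000−0.0000)/(35.0154−18.7068) = 0.0000. V = [p*·0.0000 + (1−p*)·0.0000]/1.31 = 0.0000. B = V − Δ·S = 0.0000.
(3,2): S=44.8915. Δ = (V_up−V_dn)/(S_up−S_dn) = (65.5416−0.0000)/(65.5416−35.0154) = 2.1471. V = [p*·65.5416 + (1−p*)·0.0000]/1.31 = 38.9953. B = V − Δ·S = -57.3894.
(3,3): S=84.0277. Δ = (V_up−V_dn)/(S_up−S_dn) = (122.6804−65.5416)/(122.6804−65.5416) = 1.0000. V = [p*·122.6804 + (1−p*)·65.5416]/1.31 = 84.0277. B = V − Δ·S = 0.0000.
(2,0): S=16.4268. Δ = (V_up−V_dn)/(S_up−S_dn) = (0.0000−0.0000)/(23.9831−12.8129) = 0.0000. V = [p*·0.0000 + (1−p*)·0.0000]/1.31 = 0.0000. B = V − Δ·S = 0.0000.
(2,1): S=30.7476. Δ = (V_up−V_dn)/(S_up−S_dn) = (38.9953−0.0000)/(44.8915−23.9831) = 1.8651. V = [p*·38.9953 + (1−p*)·0.0000]/1.31 = 23.2011. B = V − Δ·S = -34.1450.
(2,2): S=57.5532. Δ = (V_up−V_dn)/(S_up−S_dn) = (84.0277−38.9953)/(84.0277−44.8915) = 1.1507. V = [p*·84.0277 + (1−p*)·38.9953]/1.31 = 56.5604. B = V − Δ·S = -9.6637.
(1,0): S=21.0600. Δ = (V_up−V_dn)/(S_up−S_dn) = (23.2011−0.0000)/(30.7476−16.4268) = 1.6201. V = [p*·23.2011 + (1−p*)·0.0000]/1.31 = 13.8040. B = V − Δ·S = -20.3153.
(1,1): S=39.4200. Δ = (V_up−V_dn)/(S_up−S_dn) = (56.5604−23.2011)/(57.5532−30.7476) = 1.2445. V = [p*·56.5604 + (1−p*)·23.2011]/1.31 = 37.5585. B = V − Δ·S = -11.4992.
(0,0): S=27.0000. Δ = (V_up−V_dn)/(S_up−S_dn) = (37.5585−13.8040)/(39.4200−21.0600) = 1.2938. V = [p*·37.5585 + (1−p*)·13.8040]/1.31 = 24.6707. B = V − Δ·S = -10.2625.
Check: Δ(0,0)·S0 + B(0,0) = 24.6707 = V0.

(0,0): Delta=1.2938 Bond=-10.2625
(1,0): Delta=1.6201 Bond=-20.3153
(1,1): Delta=1.2445 Bond=-11.4992
(2,0): Delta=0.0000 Bond=0.0000
(2,1): Delta=1.8651 Bond=-34.1450
(2,2): Delta=1.1507 Bond=-9.6637
(3,0): Delta=0.0000 Bond=0.0000
(3,1): Delta=0.0000 Bond=0.0000
(3,2): Delta=2.1471 Bond=-57.3894
(3,3): Delta=1.0000 Bond=0.0000
V0=24.6707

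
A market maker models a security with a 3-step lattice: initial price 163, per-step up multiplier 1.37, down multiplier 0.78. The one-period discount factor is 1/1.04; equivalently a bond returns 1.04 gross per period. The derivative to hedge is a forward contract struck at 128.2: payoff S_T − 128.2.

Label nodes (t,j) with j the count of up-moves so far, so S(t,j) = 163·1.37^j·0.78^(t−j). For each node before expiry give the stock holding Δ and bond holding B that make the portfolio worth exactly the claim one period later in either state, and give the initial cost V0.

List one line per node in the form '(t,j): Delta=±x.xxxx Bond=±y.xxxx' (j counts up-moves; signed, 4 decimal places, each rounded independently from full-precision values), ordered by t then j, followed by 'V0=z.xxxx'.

Under the risk-neutral measure, an up-move has probability p* = (R−d)/(u−d) = 0.4407 and values discount at R = 1.04.
At expiry t=3: V(3,0)=-50.8480, V(3,1)=7.6618, V(3,2)=110.4291, V(3,3)=290.9305
(2,0): S=99.1692. Δ = (V_up−V_dn)/(S_up−S_dn) = (7.6618−-50.8480)/(135.8618−77.3520) = 1.0000. V = [p*·7.6618 + (1−p*)·-50.8480]/1.04 = -24.1000. B = V − Δ·S = -123.2692.
(2,1): S=174.1818. Δ = (V_up−V_dn)/(S_up−S_dn) = (110.4291−7.6618)/(238.6291−135.8618) = 1.0000. V = [p*·110.4291 + (1−p*)·7.6618]/1.04 = 50.9126. B = V − Δ·S = -123.2692.
(2,2): S=305.9347. Δ = (V_up−V_dn)/(S_up−S_dn) = (290.9305−110.4291)/(419.1305−238.6291) = 1.0000. V = [p*·290.9305 + (1−p*)·110.4291]/1.04 = 182.6655. B = V − Δ·S = -123.2692.
(1,0): S=127.1400. Δ = (V_up−V_dn)/(S_up−S_dn) = (50.9126−-24.1000)/(174.1818−99.1692) = 1.0000. V = [p*·50.9126 + (1−p*)·-24.1000]/1.04 = 8.6119. B = V − Δ·S = -118.5281.
(1,1): S=223.3100. Δ = (V_up−V_dn)/(S_up−S_dn) = (182.6655−50.9126)/(305.9347−174.1818) = 1.0000. V = [p*·182.6655 + (1−p*)·50.9126]/1.04 = 104.7819. B = V − Δ·S = -118.5281.
(0,0): S=163.0000. Δ = (V_up−V_dn)/(S_up−S_dn) = (104.7819−8.6119)/(223.3100−127.1400) = 1.0000. V = [p*·104.7819 + (1−p*)·8.6119]/1.04 = 49.0307. B = V − Δ·S = -113.9693.
Check: Δ(0,0)·S0 + B(0,0) = 49.0307 = V0.

(0,0): Delta=1.0000 Bond=-113.9693
(1,0): Delta=1.0000 Bond=-118.5281
(1,1): Delta=1.0000 Bond=-118.5281
(2,0): Delta=1.0000 Bond=-123.2692
(2,1): Delta=1.0000 Bond=-123.2692
(2,2): Delta=1.0000 Bond=-123.2692
V0=49.0307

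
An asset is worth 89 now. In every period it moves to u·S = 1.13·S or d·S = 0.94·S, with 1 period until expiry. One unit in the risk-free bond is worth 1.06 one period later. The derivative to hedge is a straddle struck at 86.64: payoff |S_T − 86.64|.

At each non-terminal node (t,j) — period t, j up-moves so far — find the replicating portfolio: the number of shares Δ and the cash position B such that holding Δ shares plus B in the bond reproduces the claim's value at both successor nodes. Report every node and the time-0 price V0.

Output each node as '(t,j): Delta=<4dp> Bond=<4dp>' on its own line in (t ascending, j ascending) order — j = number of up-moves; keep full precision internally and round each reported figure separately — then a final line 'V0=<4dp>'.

The replicating-portfolio and risk-neutral prices coincide; use p* = (1.06−0.94)/(1.13−0.94) = 0.6316 for the latter.
Terminal payoffs: V(1,0)=2.9800, V(1,1)=13.9300
(0,0): S=89.0000. Δ = (V_up−V_dn)/(S_up−S_dn) = (13.9300−2.9800)/(100.5700−83.6600) = 0.6475. V = [p*·13.9300 + (1−p*)·2.9800]/1.06 = 9.3357. B = V − Δ·S = -48.2959.
Check: Δ(0,0)·S0 + B(0,0) = 9.3357 = V0.

(0,0): Delta=0.6475 Bond=-48.2959
V0=9.3357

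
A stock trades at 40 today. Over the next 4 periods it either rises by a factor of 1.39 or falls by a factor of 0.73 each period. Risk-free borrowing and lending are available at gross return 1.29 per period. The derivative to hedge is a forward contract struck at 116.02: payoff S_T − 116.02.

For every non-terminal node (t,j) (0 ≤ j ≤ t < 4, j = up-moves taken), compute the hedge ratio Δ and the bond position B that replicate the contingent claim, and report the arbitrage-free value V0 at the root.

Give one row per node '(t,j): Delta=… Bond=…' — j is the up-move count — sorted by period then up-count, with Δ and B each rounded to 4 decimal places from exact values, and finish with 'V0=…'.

(0,0): Delta=1.0000 Bond=-41.8961
(1,0): Delta=1.0000 Bond=-54.0460
(1,1): Delta=1.0000 Bond=-54.0460
(2,0): Delta=1.0000 Bond=-69.7194
(2,1): Delta=1.0000 Bond=-69.7194
(2,2): Delta=1.0000 Bond=-69.7194
(3,0): Delta=1.0000 Bond=-89.9380
(3,1): Delta=1.0000 Bond=-89.9380
(3,2): Delta=1.0000 Bond=-89.9380
(3,3): Delta=1.0000 Bond=-89.9380
V0=-1.8961

Risk-neutral probability p* = (R−d)/(u−d) = (1.29−0.73)/(1.39−0.73) = 0.8485.
At expiry t=4: V(4,0)=-104.6607, V(4,1)=-94.3907, V(4,2)=-74.8354, V(4,3)=-37.5999, V(4,4)=33.3004
(3,0): S=15.5607. Δ = (V_up−V_dn)/(S_up−S_dn) = (-94.3907−-104.6607)/(21.6293−11.3593) = 1.0000. V = [p*·-94.3907 + (1−p*)·-104.6607]/1.29 = -74.3773. B = V − Δ·S = -89.9380.
(3,1): S=29.6292. Δ = (V_up−V_dn)/(S_up−S_dn) = (-74.8354−-94.3907)/(41.1846−21.6293) = 1.0000. V = [p*·-74.8354 + (1−p*)·-94.3907]/1.29 = -60.3087. B = V − Δ·S = -89.9380.
(3,2): S=56.4173. Δ = (V_up−V_dn)/(S_up−S_dn) = (-37.5999−-74.8354)/(78.4201−41.1846) = 1.0000. V = [p*·-37.5999 + (1−p*)·-74.8354]/1.29 = -33.5207. B = V − Δ·S = -89.9380.
(3,3): S=107.4248. Δ = (V_up−V_dn)/(S_up−S_dn) = (33.3004−-37.5999)/(149.3204−78.4201) = 1.0000. V = [p*·33.3004 + (1−p*)·-37.5999]/1.29 = 17.4868. B = V − Δ·S = -89.9380.
(2,0): S=21.3160. Δ = (V_up−V_dn)/(S_up−S_dn) = (-60.3087−-74.3773)/(29.6292−15.5607) = 1.0000. V = [p*·-60.3087 + (1−p*)·-74.3773]/1.29 = -48.4034. B = V − Δ·S = -69.7194.
(2,1): S=40.5880. Δ = (V_up−V_dn)/(S_up−S_dn) = (-33.5207−-60.3087)/(56.4173−29.6292) = 1.0000. V = [p*·-33.5207 + (1−p*)·-60.3087]/1.29 = -29.1314. B = V − Δ·S = -69.7194.
(2,2): S=77.2840. Δ = (V_up−V_dn)/(S_up−S_dn) = (17.4868−-33.5207)/(107.4248−56.4173) = 1.0000. V = [p*·17.4868 + (1−p*)·-33.5207]/1.29 = 7.5646. B = V − Δ·S = -69.7194.
(1,0): S=29.2000. Δ = (V_up−V_dn)/(S_up−S_dn) = (-29.1314−-48.4034)/(40.5880−21.3160) = 1.0000. V = [p*·-29.1314 + (1−p*)·-48.4034]/1.29 = -24.8460. B = V − Δ·S = -54.0460.
(1,1): S=55.6000. Δ = (V_up−V_dn)/(S_up−S_dn) = (7.5646−-29.1314)/(77.2840−40.5880) = 1.0000. V = [p*·7.5646 + (1−p*)·-29.1314]/1.29 = 1.5540. B = V − Δ·S = -54.0460.
(0,0): S=40.0000. Δ = (V_up−V_dn)/(S_up−S_dn) = (1.5540−-24.8460)/(55.6000−29.2000) = 1.0000. V = [p*·1.5540 + (1−p*)·-24.8460]/1.29 = -1.8961. B = V − Δ·S = -41.8961.
Self-financing check: at every node Δ·S+B equals the discounted successor values.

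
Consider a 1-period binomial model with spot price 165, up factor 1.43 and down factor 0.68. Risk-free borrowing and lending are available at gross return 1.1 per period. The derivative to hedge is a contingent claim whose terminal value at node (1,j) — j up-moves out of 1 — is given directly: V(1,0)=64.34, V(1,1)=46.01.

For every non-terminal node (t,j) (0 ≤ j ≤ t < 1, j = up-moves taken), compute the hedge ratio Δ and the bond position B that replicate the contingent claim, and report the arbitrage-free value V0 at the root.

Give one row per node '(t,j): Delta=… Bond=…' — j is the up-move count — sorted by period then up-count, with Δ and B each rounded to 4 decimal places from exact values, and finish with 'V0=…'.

The replicating-portfolio and risk-neutral prices coincide; use p* = (1.1−0.68)/(1.43−0.68) = 0.5600 for the latter.
Terminal payoffs: V(1,0)=64.3400, V(1,1)=46.0100
  t=0,j=0: stock 165.0000 → up 235.9500 (V=46.0100), down 112.2000 (V=64.3400). Price 49.1593; hedge Δ=-0.1481, bond B=73.5993.
Check: Δ(0,0)·S0 + B(0,0) = 49.1593 = V0.

(0,0): Delta=-0.1481 Bond=73.5993
V0=49.1593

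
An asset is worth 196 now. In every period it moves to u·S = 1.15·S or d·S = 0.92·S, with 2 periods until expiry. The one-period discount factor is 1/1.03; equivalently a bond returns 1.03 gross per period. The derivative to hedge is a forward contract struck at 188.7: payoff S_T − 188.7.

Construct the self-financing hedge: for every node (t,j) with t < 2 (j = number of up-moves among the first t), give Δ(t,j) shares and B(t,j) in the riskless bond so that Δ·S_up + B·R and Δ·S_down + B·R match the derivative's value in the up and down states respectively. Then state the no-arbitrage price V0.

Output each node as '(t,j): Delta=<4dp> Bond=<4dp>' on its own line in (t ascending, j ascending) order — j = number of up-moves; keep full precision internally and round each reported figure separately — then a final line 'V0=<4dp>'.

(0,0): Delta=1.0000 Bond=-177.8678
(1,0): Delta=1.0000 Bond=-183.2039
(1,1): Delta=1.0000 Bond=-183.2039
V0=18.1322

No-arbitrage ⇒ martingale measure with p* = (R−d)/(u−d) = 0.4783.
At expiry t=2: V(2,0)=-22.8056, V(2,1)=18.6680, V(2,2)=70.5100
(1,0): S=180.3200. Δ = (V_up−V_dn)/(S_up−S_dn) = (18.6680−-22.8056)/(207.3680−165.8944) = 1.0000. V = [p*·18.6680 + (1−p*)·-22.8056]/1.03 = -2.8839. B = V − Δ·S = -183.2039.
(1,1): S=225.4000. Δ = (V_up−V_dn)/(S_up−S_dn) = (70.5100−18.6680)/(259.2100−207.3680) = 1.0000. V = [p*·70.5100 + (1−p*)·18.6680]/1.03 = 42.1961. B = V − Δ·S = -183.2039.
(0,0): S=196.0000. Δ = (V_up−V_dn)/(S_up−S_dn) = (42.1961−-2.8839)/(225.4000−180.3200) = 1.0000. V = [p*·42.1961 + (1−p*)·-2.8839]/1.03 = 18.1322. B = V − Δ·S = -177.8678.
The time-0 hedge costs 18.1322, which is the no-arbitrage price.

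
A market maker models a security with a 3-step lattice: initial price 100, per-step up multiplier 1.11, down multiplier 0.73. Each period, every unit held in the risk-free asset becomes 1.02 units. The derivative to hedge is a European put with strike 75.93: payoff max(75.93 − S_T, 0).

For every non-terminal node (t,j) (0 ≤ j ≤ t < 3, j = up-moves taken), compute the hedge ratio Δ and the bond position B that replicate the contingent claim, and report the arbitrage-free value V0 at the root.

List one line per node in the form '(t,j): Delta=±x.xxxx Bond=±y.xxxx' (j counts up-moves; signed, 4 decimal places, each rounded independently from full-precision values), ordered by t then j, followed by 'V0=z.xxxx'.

(0,0): Delta=-0.1821 Bond=20.7085
(1,0): Delta=-0.6220 Bond=53.2349
(1,1): Delta=-0.0924 Bond=11.1568
(2,0): Delta=-1.0000 Bond=74.4412
(2,1): Delta=-0.5449 Bond=48.0487
(2,2): Delta=0.0000 Bond=0.0000
V0=2.4940

Risk-neutral probability p* = (R−d)/(u−d) = (1.02−0.73)/(1.11−0.73) = 0.7632.
Payoff layer (t=3): V(3,0)=37.0283, V(3,1)=16.7781, V(3,2)=0.0000, V(3,3)=0.0000
(2,0): S=53.2900. Δ = (V_up−V_dn)/(S_up−S_dn) = (16.7781−37.0283)/(59.1519−38.9017) = -1.0000. V = [p*·16.7781 + (1−p*)·37.0283]/1.02 = 21.1512. B = V − Δ·S = 74.4412.
(2,1): S=81.0300. Δ = (V_up−V_dn)/(S_up−S_dn) = (0.0000−16.7781)/(89.9433−59.1519) = -0.5449. V = [p*·0.0000 + (1−p*)·16.7781]/1.02 = 3.8958. B = V − Δ·S = 48.0487.
(2,2): S=123.2100. Δ = (V_up−V_dn)/(S_up−S_dn) = (0.0000−0.0000)/(136.7631−89.9433) = 0.0000. V = [p*·0.0000 + (1−p*)·0.0000]/1.02 = 0.0000. B = V − Δ·S = 0.0000.
(1,0): S=73.0000. Δ = (V_up−V_dn)/(S_up−S_dn) = (3.8958−21.1512)/(81.0300−53.2900) = -0.6220. V = [p*·3.8958 + (1−p*)·21.1512]/1.02 = 7.8261. B = V − Δ·S = 53.2349.
(1,1): S=111.0000. Δ = (V_up−V_dn)/(S_up−S_dn) = (0.0000−3.8958)/(123.2100−81.0300) = -0.0924. V = [p*·0.0000 + (1−p*)·3.8958]/1.02 = 0.9046. B = V − Δ·S = 11.1568.
(0,0): S=100.0000. Δ = (V_up−V_dn)/(S_up−S_dn) = (0.9046−7.8261)/(111.0000−73.0000) = -0.1821. V = [p*·0.9046 + (1−p*)·7.8261]/1.02 = 2.4940. B = V − Δ·S = 20.7085.
Each (Δ,B) replicates both successor values, so the strategy is self-financing and V0 is arbitrage-free.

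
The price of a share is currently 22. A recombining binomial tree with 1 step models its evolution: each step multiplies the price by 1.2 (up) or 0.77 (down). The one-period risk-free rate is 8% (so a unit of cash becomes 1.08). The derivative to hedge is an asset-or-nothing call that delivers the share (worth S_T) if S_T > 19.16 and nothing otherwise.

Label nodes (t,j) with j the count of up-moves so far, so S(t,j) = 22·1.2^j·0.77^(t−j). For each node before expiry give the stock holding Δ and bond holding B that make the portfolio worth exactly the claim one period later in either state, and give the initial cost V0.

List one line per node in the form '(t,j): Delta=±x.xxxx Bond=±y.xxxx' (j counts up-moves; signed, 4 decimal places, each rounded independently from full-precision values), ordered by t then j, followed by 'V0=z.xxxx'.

Since d<R<u, set p* = (R−d)/(u−d) = 0.7209; price each node as the discounted p*-expectation of its children.
Payoff layer (t=1): V(1,0)=0.0000, V(1,1)=26.4000
  t=0,j=0: stock 22.0000 → up 26.4000 (V=26.4000), down 16.9400 (V=0.0000). Price 17.6227; hedge Δ=2.7907, bond B=-43.7726.
Check: Δ(0,0)·S0 + B(0,0) = 17.6227 = V0.

(0,0): Delta=2.7907 Bond=-43.7726
V0=17.6227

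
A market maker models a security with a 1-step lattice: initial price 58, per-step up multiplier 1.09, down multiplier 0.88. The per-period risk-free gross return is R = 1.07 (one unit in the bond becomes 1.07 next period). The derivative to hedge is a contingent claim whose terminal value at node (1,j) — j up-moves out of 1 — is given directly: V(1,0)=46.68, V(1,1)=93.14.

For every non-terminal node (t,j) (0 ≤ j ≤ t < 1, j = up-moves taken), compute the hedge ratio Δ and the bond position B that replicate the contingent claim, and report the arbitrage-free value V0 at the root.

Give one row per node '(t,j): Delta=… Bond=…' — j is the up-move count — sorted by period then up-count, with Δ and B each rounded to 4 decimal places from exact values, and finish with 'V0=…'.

Since d<R<u, set p* = (R−d)/(u−d) = 0.9048; price each node as the discounted p*-expectation of its children.
At expiry t=1: V(1,0)=46.6800, V(1,1)=93.1400
(0,0): S=58.0000. Δ = (V_up−V_dn)/(S_up−S_dn) = (93.1400−46.6800)/(63.2200−51.0400) = 3.8144. V = [p*·93.1400 + (1−p*)·46.6800]/1.07 = 82.9114. B = V − Δ·S = -138.3267.
The time-0 hedge costs 82.9114, which is the no-arbitrage price.

(0,0): Delta=3.8144 Bond=-138.3267
V0=82.9114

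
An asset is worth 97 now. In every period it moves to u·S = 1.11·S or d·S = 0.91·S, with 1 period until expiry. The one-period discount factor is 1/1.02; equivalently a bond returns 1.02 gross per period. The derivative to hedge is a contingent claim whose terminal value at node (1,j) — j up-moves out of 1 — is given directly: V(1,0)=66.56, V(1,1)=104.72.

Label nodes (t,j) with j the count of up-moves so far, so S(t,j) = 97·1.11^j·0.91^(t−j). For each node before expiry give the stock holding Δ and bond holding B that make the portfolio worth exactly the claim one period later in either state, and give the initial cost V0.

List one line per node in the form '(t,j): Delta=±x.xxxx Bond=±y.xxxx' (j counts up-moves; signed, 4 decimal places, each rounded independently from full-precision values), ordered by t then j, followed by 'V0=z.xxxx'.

Since d<R<u, set p* = (R−d)/(u−d) = 0.5500; price each node as the discounted p*-expectation of its children.
Terminal values V(1,·): V(1,0)=66.5600, V(1,1)=104.7200
Node (0,0) S=97.0000: V=(p*·104.7200+(1−p*)·66.5600)/1.02=85.8314; Δ=(104.7200−66.5600)/(107.6700−88.2700)=1.9670; B=V−Δ·S=-104.9686
Each (Δ,B) replicates both successor values, so the strategy is self-financing and V0 is arbitrage-free.

(0,0): Delta=1.9670 Bond=-104.9686
V0=85.8314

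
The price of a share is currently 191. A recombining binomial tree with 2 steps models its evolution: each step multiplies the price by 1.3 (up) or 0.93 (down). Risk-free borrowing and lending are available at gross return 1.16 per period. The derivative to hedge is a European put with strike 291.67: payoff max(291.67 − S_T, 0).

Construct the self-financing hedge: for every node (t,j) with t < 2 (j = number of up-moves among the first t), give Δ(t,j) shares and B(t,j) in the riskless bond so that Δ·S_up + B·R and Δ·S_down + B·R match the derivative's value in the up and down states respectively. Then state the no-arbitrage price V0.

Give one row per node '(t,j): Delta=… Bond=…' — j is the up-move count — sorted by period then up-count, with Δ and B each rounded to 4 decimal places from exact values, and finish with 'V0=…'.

Risk-neutral probability p* = (R−d)/(u−d) = (1.16−0.93)/(1.3−0.93) = 0.6216.
Payoff layer (t=2): V(2,0)=126.4741, V(2,1)=60.7510, V(2,2)=0.0000
Node (1,0) S=177.6300: V=(p*·60.7510+(1−p*)·126.4741)/1.16=73.8097; Δ=(60.7510−126.4741)/(230.9190−165.1959)=-1.0000; B=V−Δ·S=251.4397
Node (1,1) S=248.3000: V=(p*·0.0000+(1−p*)·60.7510)/1.16=19.8163; Δ=(0.0000−60.7510)/(322.7900−230.9190)=-0.6613; B=V−Δ·S=184.0082
Node (0,0) S=191.0000: V=(p*·19.8163+(1−p*)·73.8097)/1.16=34.6950; Δ=(19.8163−73.8097)/(248.3000−177.6300)=-0.7640; B=V−Δ·S=180.6231
Self-financing check: at every node Δ·S+B equals the discounted successor values.

(0,0): Delta=-0.7640 Bond=180.6231
(1,0): Delta=-1.0000 Bond=251.4397
(1,1): Delta=-0.6613 Bond=184.0082
V0=34.6950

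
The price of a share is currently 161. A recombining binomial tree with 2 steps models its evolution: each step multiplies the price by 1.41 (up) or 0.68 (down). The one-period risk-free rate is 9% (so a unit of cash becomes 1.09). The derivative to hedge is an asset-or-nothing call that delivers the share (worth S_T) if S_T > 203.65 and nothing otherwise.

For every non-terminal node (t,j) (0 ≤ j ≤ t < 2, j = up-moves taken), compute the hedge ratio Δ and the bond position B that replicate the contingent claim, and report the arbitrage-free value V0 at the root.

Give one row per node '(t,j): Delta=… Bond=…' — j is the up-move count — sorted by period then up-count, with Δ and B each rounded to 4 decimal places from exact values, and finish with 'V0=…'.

Since d<R<u, set p* = (R−d)/(u−d) = 0.5616; price each node as the discounted p*-expectation of its children.
Terminal values V(2,·): V(2,0)=0.0000, V(2,1)=0.0000, V(2,2)=320.0841
(1,0): S=109.4800. Δ = (V_up−V_dn)/(S_up−S_dn) = (0.0000−0.0000)/(154.3668−74.4464) = 0.0000. V = [p*·0.0000 + (1−p*)·0.0000]/1.09 = 0.0000. B = V − Δ·S = 0.0000.
(1,1): S=227.0100. Δ = (V_up−V_dn)/(S_up−S_dn) = (320.0841−0.0000)/(320.0841−154.3668) = 1.9315. V = [p*·320.0841 + (1−p*)·0.0000]/1.09 = 164.9296. B = V − Δ·S = -273.5418.
(0,0): S=161.0000. Δ = (V_up−V_dn)/(S_up−S_dn) = (164.9296−0.0000)/(227.0100−109.4800) = 1.4033. V = [p*·164.9296 + (1−p*)·0.0000]/1.09 = 84.9832. B = V − Δ·S = -140.9478.
Check: Δ(0,0)·S0 + B(0,0) = 84.9832 = V0.

(0,0): Delta=1.4033 Bond=-140.9478
(1,0): Delta=0.0000 Bond=0.0000
(1,1): Delta=1.9315 Bond=-273.5418
V0=84.9832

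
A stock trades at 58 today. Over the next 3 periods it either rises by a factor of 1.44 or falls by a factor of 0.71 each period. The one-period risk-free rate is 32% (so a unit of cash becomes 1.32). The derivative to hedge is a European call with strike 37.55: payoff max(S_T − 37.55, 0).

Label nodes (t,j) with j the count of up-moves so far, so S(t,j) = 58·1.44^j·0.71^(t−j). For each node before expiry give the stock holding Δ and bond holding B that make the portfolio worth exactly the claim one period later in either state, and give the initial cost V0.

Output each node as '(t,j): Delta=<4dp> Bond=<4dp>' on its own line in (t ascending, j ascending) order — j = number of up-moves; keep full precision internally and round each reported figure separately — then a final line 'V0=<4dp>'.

(0,0): Delta=0.9938 Bond=-15.9372
(1,0): Delta=0.9304 Bond=-18.4259
(1,1): Delta=1.0000 Bond=-21.5507
(2,0): Delta=0.2133 Bond=-3.3543
(2,1): Delta=1.0000 Bond=-28.4470
(2,2): Delta=1.0000 Bond=-28.4470
V0=41.7061

Under the risk-neutral measure, an up-move has probability p* = (R−d)/(u−d) = 0.8356 and values discount at R = 1.32.
At expiry t=3: V(3,0)=0.0000, V(3,1)=4.5524, V(3,2)=47.8408, V(3,3)=135.6371
(2,0): S=29.2378. Δ = (V_up−V_dn)/(S_up−S_dn) = (4.5524−0.0000)/(42.1024−20.7588) = 0.2133. V = [p*·4.5524 + (1−p*)·0.0000]/1.32 = 2.8819. B = V − Δ·S = -3.3543.
(2,1): S=59.2992. Δ = (V_up−V_dn)/(S_up−S_dn) = (47.8408−4.5524)/(85.3908−42.1024) = 1.0000. V = [p*·47.8408 + (1−p*)·4.5524]/1.32 = 30.8522. B = V − Δ·S = -28.4470.
(2,2): S=120.2688. Δ = (V_up−V_dn)/(S_up−S_dn) = (135.6371−47.8408)/(173.1871−85.3908) = 1.0000. V = [p*·135.6371 + (1−p*)·47.8408]/1.32 = 91.8218. B = V − Δ·S = -28.4470.
(1,0): S=41.1800. Δ = (V_up−V_dn)/(S_up−S_dn) = (30.8522−2.8819)/(59.2992−29.2378) = 0.9304. V = [p*·30.8522 + (1−p*)·2.8819]/1.32 = 19.8897. B = V − Δ·S = -18.4259.
(1,1): S=83.5200. Δ = (V_up−V_dn)/(S_up−S_dn) = (91.8218−30.8522)/(120.2688−59.2992) = 1.0000. V = [p*·91.8218 + (1−p*)·30.8522]/1.32 = 61.9693. B = V − Δ·S = -21.5507.
(0,0): S=58.0000. Δ = (V_up−V_dn)/(S_up−S_dn) = (61.9693−19.8897)/(83.5200−41.1800) = 0.9938. V = [p*·61.9693 + (1−p*)·19.8897]/1.32 = 41.7061. B = V − Δ·S = -15.9372.
Check: Δ(0,0)·S0 + B(0,0) = 41.7061 = V0.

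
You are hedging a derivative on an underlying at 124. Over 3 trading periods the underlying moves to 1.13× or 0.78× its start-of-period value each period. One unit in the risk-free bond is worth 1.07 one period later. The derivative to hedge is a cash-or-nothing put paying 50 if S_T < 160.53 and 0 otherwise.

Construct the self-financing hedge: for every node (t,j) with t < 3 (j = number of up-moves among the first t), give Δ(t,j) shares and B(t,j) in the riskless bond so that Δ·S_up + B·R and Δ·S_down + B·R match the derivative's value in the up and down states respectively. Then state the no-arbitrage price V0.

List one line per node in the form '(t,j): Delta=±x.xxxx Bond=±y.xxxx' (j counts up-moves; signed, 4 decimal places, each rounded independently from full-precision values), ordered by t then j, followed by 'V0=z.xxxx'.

Under the risk-neutral measure, an up-move has probability p* = (R−d)/(u−d) = 0.8286 and values discount at R = 1.07.
At expiry t=3: V(3,0)=50.0000, V(3,1)=50.0000, V(3,2)=50.0000, V(3,3)=0.0000
(2,0): S=75.4416. Δ = (V_up−V_dn)/(S_up−S_dn) = (50.0000−50.0000)/(85.2490−58.8444) = 0.0000. V = [p*·50.0000 + (1−p*)·50.0000]/1.07 = 46.7290. B = V − Δ·S = 46.7290.
(2,1): S=109.2936. Δ = (V_up−V_dn)/(S_up−S_dn) = (50.0000−50.0000)/(123.5018−85.2490) = 0.0000. V = [p*·50.0000 + (1−p*)·50.0000]/1.07 = 46.7290. B = V − Δ·S = 46.7290.
(2,2): S=158.3356. Δ = (V_up−V_dn)/(S_up−S_dn) = (0.0000−50.0000)/(178.9192−123.5018) = -0.9022. V = [p*·0.0000 + (1−p*)·50.0000]/1.07 = 8.0107. B = V − Δ·S = 150.8678.
(1,0): S=96.7200. Δ = (V_up−V_dn)/(S_up−S_dn) = (46.7290−46.7290)/(109.2936−75.4416) = 0.0000. V = [p*·46.7290 + (1−p*)·46.7290]/1.07 = 43.6719. B = V − Δ·S = 43.6719.
(1,1): S=140.1200. Δ = (V_up−V_dn)/(S_up−S_dn) = (8.0107−46.7290)/(158.3356−109.2936) = -0.7895. V = [p*·8.0107 + (1−p*)·46.7290]/1.07 = 13.6898. B = V − Δ·S = 124.3135.
(0,0): S=124.0000. Δ = (V_up−V_dn)/(S_up−S_dn) = (13.6898−43.6719)/(140.1200−96.7200) = -0.6908. V = [p*·13.6898 + (1−p*)·43.6719]/1.07 = 17.5978. B = V − Δ·S = 103.2610.
Check: Δ(0,0)·S0 + B(0,0) = 17.5978 = V0.

(0,0): Delta=-0.6908 Bond=103.2610
(1,0): Delta=0.0000 Bond=43.6719
(1,1): Delta=-0.7895 Bond=124.3135
(2,0): Delta=0.0000 Bond=46.7290
(2,1): Delta=0.0000 Bond=46.7290
(2,2): Delta=-0.9022 Bond=150.8678
V0=17.5978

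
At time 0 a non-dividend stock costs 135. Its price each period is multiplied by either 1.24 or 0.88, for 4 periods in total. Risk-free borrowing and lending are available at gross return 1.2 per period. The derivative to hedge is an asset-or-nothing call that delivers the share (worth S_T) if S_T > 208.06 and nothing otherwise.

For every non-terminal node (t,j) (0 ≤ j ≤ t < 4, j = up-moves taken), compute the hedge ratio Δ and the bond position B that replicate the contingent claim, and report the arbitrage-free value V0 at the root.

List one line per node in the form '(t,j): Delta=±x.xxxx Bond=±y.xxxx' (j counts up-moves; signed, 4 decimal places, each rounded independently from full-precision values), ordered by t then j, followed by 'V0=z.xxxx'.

No-arbitrage ⇒ martingale measure with p* = (R−d)/(u−d) = 0.8889.
At expiry t=4: V(4,0)=0.0000, V(4,1)=0.0000, V(4,2)=0.0000, V(4,3)=226.5069, V(4,4)=319.1689
(3,0): S=91.9987. Δ = (V_up−V_dn)/(S_up−S_dn) = (0.0000−0.0000)/(114.0784−80.9589) = 0.0000. V = [p*·0.0000 + (1−p*)·0.0000]/1.2 = 0.0000. B = V − Δ·S = 0.0000.
(3,1): S=129.6346. Δ = (V_up−V_dn)/(S_up−S_dn) = (0.0000−0.0000)/(160.7469−114.0784) = 0.0000. V = [p*·0.0000 + (1−p*)·0.0000]/1.2 = 0.0000. B = V − Δ·S = 0.0000.
(3,2): S=182.6669. Δ = (V_up−V_dn)/(S_up−S_dn) = (226.5069−0.0000)/(226.5069−160.7469) = 3.4444. V = [p*·226.5069 + (1−p*)·0.0000]/1.2 = 167.7829. B = V − Δ·S = -461.4030.
(3,3): S=257.3942. Δ = (V_up−V_dn)/(S_up−S_dn) = (319.1689−226.5069)/(319.1689−226.5069) = 1.0000. V = [p*·319.1689 + (1−p*)·226.5069]/1.2 = 257.3942. B = V − Δ·S = 0.0000.
(2,0): S=104.5440. Δ = (V_up−V_dn)/(S_up−S_dn) = (0.0000−0.0000)/(129.6346−91.9987) = 0.0000. V = [p*·0.0000 + (1−p*)·0.0000]/1.2 = 0.0000. B = V − Δ·S = 0.0000.
(2,1): S=147.3120. Δ = (V_up−V_dn)/(S_up−S_dn) = (167.7829−0.0000)/(182.6669−129.6346) = 3.1638. V = [p*·167.7829 + (1−p*)·0.0000]/1.2 = 124.2836. B = V − Δ·S = -341.7800.
(2,2): S=207.5760. Δ = (V_up−V_dn)/(S_up−S_dn) = (257.3942−167.7829)/(257.3942−182.6669) = 1.1992. V = [p*·257.3942 + (1−p*)·167.7829]/1.2 = 206.1979. B = V − Δ·S = -42.7225.
(1,0): S=118.8000. Δ = (V_up−V_dn)/(S_up−S_dn) = (124.2836−0.0000)/(147.3120−104.5440) = 2.9060. V = [p*·124.2836 + (1−p*)·0.0000]/1.2 = 92.0620. B = V − Δ·S = -253.1704.
(1,1): S=167.4000. Δ = (V_up−V_dn)/(S_up−S_dn) = (206.1979−124.2836)/(207.5760−147.3120) = 1.3593. V = [p*·206.1979 + (1−p*)·124.2836]/1.2 = 164.2469. B = V − Δ·S = -63.2926.
(0,0): S=135.0000. Δ = (V_up−V_dn)/(S_up−S_dn) = (164.2469−92.0620)/(167.4000−118.8000) = 1.4853. V = [p*·164.2469 + (1−p*)·92.0620]/1.2 = 130.1886. B = V − Δ·S = -70.3251.
The time-0 hedge costs 130.1886, which is the no-arbitrage price.

(0,0): Delta=1.4853 Bond=-70.3251
(1,0): Delta=2.9060 Bond=-253.1704
(1,1): Delta=1.3593 Bond=-63.2926
(2,0): Delta=0.0000 Bond=0.0000
(2,1): Delta=3.1638 Bond=-341.7800
(2,2): Delta=1.1992 Bond=-42.7225
(3,0): Delta=0.0000 Bond=0.0000
(3,1): Delta=0.0000 Bond=0.0000
(3,2): Delta=3.4444 Bond=-461.4030
(3,3): Delta=1.0000 Bond=0.0000
V0=130.1886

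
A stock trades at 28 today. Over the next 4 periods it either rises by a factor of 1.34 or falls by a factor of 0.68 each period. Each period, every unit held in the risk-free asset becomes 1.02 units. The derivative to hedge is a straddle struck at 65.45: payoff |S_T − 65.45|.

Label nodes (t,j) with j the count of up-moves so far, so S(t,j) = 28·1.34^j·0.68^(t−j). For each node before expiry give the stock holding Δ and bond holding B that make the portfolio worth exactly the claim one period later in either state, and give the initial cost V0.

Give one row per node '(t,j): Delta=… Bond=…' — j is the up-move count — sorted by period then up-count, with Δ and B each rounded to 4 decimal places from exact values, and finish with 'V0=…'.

(0,0): Delta=-0.6539 Bond=54.0043
(1,0): Delta=-1.0000 Bond=61.6750
(1,1): Delta=-0.4885 Bond=48.8815
(2,0): Delta=-1.0000 Bond=62.9085
(2,1): Delta=-1.0000 Bond=62.9085
(2,2): Delta=-0.2443 Bond=37.5774
(3,0): Delta=-1.0000 Bond=64.1667
(3,1): Delta=-1.0000 Bond=64.1667
(3,2): Delta=-1.0000 Bond=64.1667
(3,3): Delta=0.1167 Bond=14.0111
V0=35.6964

Risk-neutral probability p* = (R−d)/(u−d) = (1.02−0.68)/(1.34−0.68) = 0.5152.
At expiry t=4: V(4,0)=59.4632, V(4,1)=53.6525, V(4,2)=42.2020, V(4,3)=19.6378, V(4,4)=24.8270
Node (3,0) S=8.8041: V=(p*·53.6525+(1−p*)·59.4632)/1.02=55.3626; Δ=(53.6525−59.4632)/(11.7975−5.9868)=-1.0000; B=V−Δ·S=64.1667
Node (3,1) S=17.3492: V=(p*·42.2020+(1−p*)·53.6525)/1.02=46.8174; Δ=(42.2020−53.6525)/(23.2480−11.7975)=-1.0000; B=V−Δ·S=64.1667
Node (3,2) S=34.1882: V=(p*·19.6378+(1−p*)·42.2020)/1.02=29.9784; Δ=(19.6378−42.2020)/(45.8122−23.2480)=-1.0000; B=V−Δ·S=64.1667
Node (3,3) S=67.3709: V=(p*·24.8270+(1−p*)·19.6378)/1.02=21.8736; Δ=(24.8270−19.6378)/(90.2770−45.8122)=0.1167; B=V−Δ·S=14.0111
Node (2,0) S=12.9472: V=(p*·46.8174+(1−p*)·55.3626)/1.02=49.9613; Δ=(46.8174−55.3626)/(17.3492−8.8041)=-1.0000; B=V−Δ·S=62.9085
Node (2,1) S=25.5136: V=(p*·29.9784+(1−p*)·46.8174)/1.02=37.3949; Δ=(29.9784−46.8174)/(34.1882−17.3492)=-1.0000; B=V−Δ·S=62.9085
Node (2,2) S=50.2768: V=(p*·21.8736+(1−p*)·29.9784)/1.02=25.2973; Δ=(21.8736−29.9784)/(67.3709−34.1882)=-0.2443; B=V−Δ·S=37.5774
Node (1,0) S=19.0400: V=(p*·37.3949+(1−p*)·49.9613)/1.02=42.6350; Δ=(37.3949−49.9613)/(25.5136−12.9472)=-1.0000; B=V−Δ·S=61.6750
Node (1,1) S=37.5200: V=(p*·25.2973+(1−p*)·37.3949)/1.02=30.5517; Δ=(25.2973−37.3949)/(50.2768−25.5136)=-0.4885; B=V−Δ·S=48.8815
Node (0,0) S=28.0000: V=(p*·30.5517+(1−p*)·42.6350)/1.02=35.6964; Δ=(30.5517−42.6350)/(37.5200−19.0400)=-0.6539; B=V−Δ·S=54.0043
Each (Δ,B) replicates both successor values, so the strategy is self-financing and V0 is arbitrage-free.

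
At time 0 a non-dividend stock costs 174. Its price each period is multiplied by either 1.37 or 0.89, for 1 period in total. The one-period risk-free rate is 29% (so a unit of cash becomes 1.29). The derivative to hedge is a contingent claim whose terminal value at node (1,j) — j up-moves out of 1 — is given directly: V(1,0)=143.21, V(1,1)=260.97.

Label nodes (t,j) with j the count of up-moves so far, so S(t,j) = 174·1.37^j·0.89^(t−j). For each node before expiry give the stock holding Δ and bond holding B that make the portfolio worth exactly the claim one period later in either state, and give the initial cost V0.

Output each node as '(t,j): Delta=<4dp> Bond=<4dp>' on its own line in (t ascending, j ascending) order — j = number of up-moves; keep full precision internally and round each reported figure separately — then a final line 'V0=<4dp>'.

(0,0): Delta=1.4100 Bond=-58.2455
V0=187.0879

Under the risk-neutral measure, an up-move has probability p* = (R−d)/(u−d) = 0.8333 and values discount at R = 1.29.
At expiry t=1: V(1,0)=143.2100, V(1,1)=260.9700
Node (0,0) S=174.0000: V=(p*·260.9700+(1−p*)·143.2100)/1.29=187.0879; Δ=(260.9700−143.2100)/(238.3800−154.8600)=1.4100; B=V−Δ·S=-58.2455
The time-0 hedge costs 187.0879, which is the no-arbitrage price.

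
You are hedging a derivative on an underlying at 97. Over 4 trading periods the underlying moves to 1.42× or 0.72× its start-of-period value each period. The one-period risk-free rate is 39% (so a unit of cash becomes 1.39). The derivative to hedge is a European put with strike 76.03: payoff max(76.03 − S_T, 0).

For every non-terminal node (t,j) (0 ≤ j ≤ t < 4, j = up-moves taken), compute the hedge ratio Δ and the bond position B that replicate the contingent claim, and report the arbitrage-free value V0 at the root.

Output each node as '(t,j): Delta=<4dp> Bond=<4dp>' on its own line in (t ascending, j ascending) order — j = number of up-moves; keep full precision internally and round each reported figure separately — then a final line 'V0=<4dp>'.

(0,0): Delta=-0.0007 Bond=0.0722
(1,0): Delta=-0.0219 Bond=1.5776
(1,1): Delta=-0.0002 Bond=0.0342
(2,0): Delta=-0.5038 Bond=26.4268
(2,1): Delta=-0.0109 Bond=1.1078
(2,2): Delta=0.0000 Bond=0.0000
(3,0): Delta=-1.0000 Bond=54.6978
(3,1): Delta=-0.4925 Bond=35.9288
(3,2): Delta=0.0000 Bond=0.0000
(3,3): Delta=0.0000 Bond=0.0000
V0=0.0020

Since d<R<u, set p* = (R−d)/(u−d) = 0.9571; price each node as the discounted p*-expectation of its children.
Terminal payoffs: V(4,0)=49.9624, V(4,1)=24.6188, V(4,2)=0.0000, V(4,3)=0.0000, V(4,4)=0.0000
Node (3,0) S=36.2051: V=(p*·24.6188+(1−p*)·49.9624)/1.39=18.4928; Δ=(24.6188−49.9624)/(51.4112−26.0676)=-1.0000; B=V−Δ·S=54.6978
Node (3,1) S=71.4044: V=(p*·0.0000+(1−p*)·24.6188)/1.39=0.7591; Δ=(0.0000−24.6188)/(101.3943−51.4112)=-0.4925; B=V−Δ·S=35.9288
Node (3,2) S=140.8254: V=(p*·0.0000+(1−p*)·0.0000)/1.39=0.0000; Δ=(0.0000−0.0000)/(199.9720−101.3943)=0.0000; B=V−Δ·S=0.0000
Node (3,3) S=277.7389: V=(p*·0.0000+(1−p*)·0.0000)/1.39=0.0000; Δ=(0.0000−0.0000)/(394.3893−199.9720)=0.0000; B=V−Δ·S=0.0000
Node (2,0) S=50.2848: V=(p*·0.7591+(1−p*)·18.4928)/1.39=1.0929; Δ=(0.7591−18.4928)/(71.4044−36.2051)=-0.5038; B=V−Δ·S=26.4268
Node (2,1) S=99.1728: V=(p*·0.0000+(1−p*)·0.7591)/1.39=0.0234; Δ=(0.0000−0.7591)/(140.8254−71.4044)=-0.0109; B=V−Δ·S=1.1078
Node (2,2) S=195.5908: V=(p*·0.0000+(1−p*)·0.0000)/1.39=0.0000; Δ=(0.0000−0.0000)/(277.7389−140.8254)=0.0000; B=V−Δ·S=0.0000
Node (1,0) S=69.8400: V=(p*·0.0234+(1−p*)·1.0929)/1.39=0.0498; Δ=(0.0234−1.0929)/(99.1728−50.2848)=-0.0219; B=V−Δ·S=1.5776
Node (1,1) S=137.7400: V=(p*·0.0000+(1−p*)·0.0234)/1.39=0.0007; Δ=(0.0000−0.0234)/(195.5908−99.1728)=-0.0002; B=V−Δ·S=0.0342
Node (0,0) S=97.0000: V=(p*·0.0007+(1−p*)·0.0498)/1.39=0.0020; Δ=(0.0007−0.0498)/(137.7400−69.8400)=-0.0007; B=V−Δ·S=0.0722
The time-0 hedge costs 0.0020, which is the no-arbitrage price.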